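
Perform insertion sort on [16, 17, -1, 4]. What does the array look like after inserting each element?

First element 16 is already 'sorted'
Insert 17: shifted 0 elements -> [16, 17, -1, 4]
Insert -1: shifted 2 elements -> [-1, 16, 17, 4]
Insert 4: shifted 2 elements -> [-1, 4, 16, 17]


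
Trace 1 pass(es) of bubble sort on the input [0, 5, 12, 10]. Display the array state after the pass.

After pass 1: [0, 5, 10, 12] (1 swaps)
Total swaps: 1


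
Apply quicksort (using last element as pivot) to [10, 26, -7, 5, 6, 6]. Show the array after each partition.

Partition 1: pivot=6 at index 3 -> [-7, 5, 6, 6, 10, 26]
Partition 2: pivot=6 at index 2 -> [-7, 5, 6, 6, 10, 26]
Partition 3: pivot=5 at index 1 -> [-7, 5, 6, 6, 10, 26]
Partition 4: pivot=26 at index 5 -> [-7, 5, 6, 6, 10, 26]


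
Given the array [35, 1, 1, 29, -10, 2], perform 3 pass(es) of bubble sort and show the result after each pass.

After pass 1: [1, 1, 29, -10, 2, 35] (5 swaps)
After pass 2: [1, 1, -10, 2, 29, 35] (2 swaps)
After pass 3: [1, -10, 1, 2, 29, 35] (1 swaps)
Total swaps: 8


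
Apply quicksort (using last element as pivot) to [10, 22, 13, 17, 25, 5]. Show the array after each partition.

Partition 1: pivot=5 at index 0 -> [5, 22, 13, 17, 25, 10]
Partition 2: pivot=10 at index 1 -> [5, 10, 13, 17, 25, 22]
Partition 3: pivot=22 at index 4 -> [5, 10, 13, 17, 22, 25]
Partition 4: pivot=17 at index 3 -> [5, 10, 13, 17, 22, 25]


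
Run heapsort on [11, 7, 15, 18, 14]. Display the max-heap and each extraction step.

Build heap: [18, 14, 15, 7, 11]
Extract 18: [15, 14, 11, 7, 18]
Extract 15: [14, 7, 11, 15, 18]
Extract 14: [11, 7, 14, 15, 18]
Extract 11: [7, 11, 14, 15, 18]


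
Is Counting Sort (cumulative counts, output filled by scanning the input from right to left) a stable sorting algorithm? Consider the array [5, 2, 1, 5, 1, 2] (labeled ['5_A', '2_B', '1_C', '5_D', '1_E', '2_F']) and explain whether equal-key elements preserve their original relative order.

Trace Counting Sort on the labeled array (the key is the number; the letter only tracks identity):
  Counts for values 0..5: [0, 2, 2, 0, 0, 2]
  Cumulative counts: [0, 2, 4, 4, 4, 6]
  Scan right to left: place 2_F at output index 3
  Scan right to left: place 1_E at output index 1
  Scan right to left: place 5_D at output index 5
  Scan right to left: place 1_C at output index 0
  Scan right to left: place 2_B at output index 2
  Scan right to left: place 5_A at output index 4
  Output: [1_C, 1_E, 2_B, 2_F, 5_A, 5_D]
Equal keys:
  value 1: originally 1_C, 1_E; after sorting 1_C, 1_E -> order preserved
  value 2: originally 2_B, 2_F; after sorting 2_B, 2_F -> order preserved
  value 5: originally 5_A, 5_D; after sorting 5_A, 5_D -> order preserved
All equal keys kept their original relative order. Counting Sort is stable: scanning the input right to left with decreasing cumulative counts places later duplicates at later output positions.
Answer: Stable


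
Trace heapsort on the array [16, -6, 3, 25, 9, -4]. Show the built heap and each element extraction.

Build heap: [25, 16, 3, -6, 9, -4]
Extract 25: [16, 9, 3, -6, -4, 25]
Extract 16: [9, -4, 3, -6, 16, 25]
Extract 9: [3, -4, -6, 9, 16, 25]
Extract 3: [-4, -6, 3, 9, 16, 25]
Extract -4: [-6, -4, 3, 9, 16, 25]


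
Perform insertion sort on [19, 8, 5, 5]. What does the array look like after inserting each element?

First element 19 is already 'sorted'
Insert 8: shifted 1 elements -> [8, 19, 5, 5]
Insert 5: shifted 2 elements -> [5, 8, 19, 5]
Insert 5: shifted 2 elements -> [5, 5, 8, 19]


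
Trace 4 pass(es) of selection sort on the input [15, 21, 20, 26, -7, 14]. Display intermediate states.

Pass 1: Select minimum -7 at index 4, swap -> [-7, 21, 20, 26, 15, 14]
Pass 2: Select minimum 14 at index 5, swap -> [-7, 14, 20, 26, 15, 21]
Pass 3: Select minimum 15 at index 4, swap -> [-7, 14, 15, 26, 20, 21]
Pass 4: Select minimum 20 at index 4, swap -> [-7, 14, 15, 20, 26, 21]


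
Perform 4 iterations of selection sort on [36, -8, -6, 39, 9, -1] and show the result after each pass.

Pass 1: Select minimum -8 at index 1, swap -> [-8, 36, -6, 39, 9, -1]
Pass 2: Select minimum -6 at index 2, swap -> [-8, -6, 36, 39, 9, -1]
Pass 3: Select minimum -1 at index 5, swap -> [-8, -6, -1, 39, 9, 36]
Pass 4: Select minimum 9 at index 4, swap -> [-8, -6, -1, 9, 39, 36]


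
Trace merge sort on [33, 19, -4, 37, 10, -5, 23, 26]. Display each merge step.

Divide and conquer:
  Merge [33] + [19] -> [19, 33]
  Merge [-4] + [37] -> [-4, 37]
  Merge [19, 33] + [-4, 37] -> [-4, 19, 33, 37]
  Merge [10] + [-5] -> [-5, 10]
  Merge [23] + [26] -> [23, 26]
  Merge [-5, 10] + [23, 26] -> [-5, 10, 23, 26]
  Merge [-4, 19, 33, 37] + [-5, 10, 23, 26] -> [-5, -4, 10, 19, 23, 26, 33, 37]


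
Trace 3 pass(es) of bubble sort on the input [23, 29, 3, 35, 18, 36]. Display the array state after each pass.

After pass 1: [23, 3, 29, 18, 35, 36] (2 swaps)
After pass 2: [3, 23, 18, 29, 35, 36] (2 swaps)
After pass 3: [3, 18, 23, 29, 35, 36] (1 swaps)
Total swaps: 5


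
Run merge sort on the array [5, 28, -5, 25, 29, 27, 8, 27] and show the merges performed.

Divide and conquer:
  Merge [5] + [28] -> [5, 28]
  Merge [-5] + [25] -> [-5, 25]
  Merge [5, 28] + [-5, 25] -> [-5, 5, 25, 28]
  Merge [29] + [27] -> [27, 29]
  Merge [8] + [27] -> [8, 27]
  Merge [27, 29] + [8, 27] -> [8, 27, 27, 29]
  Merge [-5, 5, 25, 28] + [8, 27, 27, 29] -> [-5, 5, 8, 25, 27, 27, 28, 29]


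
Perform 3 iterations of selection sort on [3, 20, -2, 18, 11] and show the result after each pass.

Pass 1: Select minimum -2 at index 2, swap -> [-2, 20, 3, 18, 11]
Pass 2: Select minimum 3 at index 2, swap -> [-2, 3, 20, 18, 11]
Pass 3: Select minimum 11 at index 4, swap -> [-2, 3, 11, 18, 20]


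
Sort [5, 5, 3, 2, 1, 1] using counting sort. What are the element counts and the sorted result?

Count array: [0, 2, 1, 1, 0, 2]
(count[i] = number of elements equal to i)
Cumulative count: [0, 2, 3, 4, 4, 6]
Sorted: [1, 1, 2, 3, 5, 5]


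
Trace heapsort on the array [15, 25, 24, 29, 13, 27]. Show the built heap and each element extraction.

Build heap: [29, 25, 27, 15, 13, 24]
Extract 29: [27, 25, 24, 15, 13, 29]
Extract 27: [25, 15, 24, 13, 27, 29]
Extract 25: [24, 15, 13, 25, 27, 29]
Extract 24: [15, 13, 24, 25, 27, 29]
Extract 15: [13, 15, 24, 25, 27, 29]


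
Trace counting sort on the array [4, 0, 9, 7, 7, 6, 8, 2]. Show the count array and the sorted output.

Count array: [1, 0, 1, 0, 1, 0, 1, 2, 1, 1]
(count[i] = number of elements equal to i)
Cumulative count: [1, 1, 2, 2, 3, 3, 4, 6, 7, 8]
Sorted: [0, 2, 4, 6, 7, 7, 8, 9]


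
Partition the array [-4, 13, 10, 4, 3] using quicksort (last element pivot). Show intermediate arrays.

Partition 1: pivot=3 at index 1 -> [-4, 3, 10, 4, 13]
Partition 2: pivot=13 at index 4 -> [-4, 3, 10, 4, 13]
Partition 3: pivot=4 at index 2 -> [-4, 3, 4, 10, 13]


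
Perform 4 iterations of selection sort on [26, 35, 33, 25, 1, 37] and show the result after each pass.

Pass 1: Select minimum 1 at index 4, swap -> [1, 35, 33, 25, 26, 37]
Pass 2: Select minimum 25 at index 3, swap -> [1, 25, 33, 35, 26, 37]
Pass 3: Select minimum 26 at index 4, swap -> [1, 25, 26, 35, 33, 37]
Pass 4: Select minimum 33 at index 4, swap -> [1, 25, 26, 33, 35, 37]


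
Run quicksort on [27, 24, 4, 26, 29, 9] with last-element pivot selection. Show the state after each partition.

Partition 1: pivot=9 at index 1 -> [4, 9, 27, 26, 29, 24]
Partition 2: pivot=24 at index 2 -> [4, 9, 24, 26, 29, 27]
Partition 3: pivot=27 at index 4 -> [4, 9, 24, 26, 27, 29]


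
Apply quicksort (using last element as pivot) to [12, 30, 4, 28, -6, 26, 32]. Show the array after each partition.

Partition 1: pivot=32 at index 6 -> [12, 30, 4, 28, -6, 26, 32]
Partition 2: pivot=26 at index 3 -> [12, 4, -6, 26, 30, 28, 32]
Partition 3: pivot=-6 at index 0 -> [-6, 4, 12, 26, 30, 28, 32]
Partition 4: pivot=12 at index 2 -> [-6, 4, 12, 26, 30, 28, 32]
Partition 5: pivot=28 at index 4 -> [-6, 4, 12, 26, 28, 30, 32]


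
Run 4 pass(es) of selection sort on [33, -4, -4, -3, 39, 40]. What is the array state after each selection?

Pass 1: Select minimum -4 at index 1, swap -> [-4, 33, -4, -3, 39, 40]
Pass 2: Select minimum -4 at index 2, swap -> [-4, -4, 33, -3, 39, 40]
Pass 3: Select minimum -3 at index 3, swap -> [-4, -4, -3, 33, 39, 40]
Pass 4: Select minimum 33 at index 3, swap -> [-4, -4, -3, 33, 39, 40]


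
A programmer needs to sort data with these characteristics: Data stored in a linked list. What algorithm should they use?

Best choice: Merge sort
Reason: Merge sort doesn't require random access; can be done in O(1) extra space for linked lists


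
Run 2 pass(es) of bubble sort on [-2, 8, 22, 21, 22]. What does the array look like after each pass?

After pass 1: [-2, 8, 21, 22, 22] (1 swaps)
After pass 2: [-2, 8, 21, 22, 22] (0 swaps)
Total swaps: 1


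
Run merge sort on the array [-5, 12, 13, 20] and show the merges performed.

Divide and conquer:
  Merge [-5] + [12] -> [-5, 12]
  Merge [13] + [20] -> [13, 20]
  Merge [-5, 12] + [13, 20] -> [-5, 12, 13, 20]


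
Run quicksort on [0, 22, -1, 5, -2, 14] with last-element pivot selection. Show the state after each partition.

Partition 1: pivot=14 at index 4 -> [0, -1, 5, -2, 14, 22]
Partition 2: pivot=-2 at index 0 -> [-2, -1, 5, 0, 14, 22]
Partition 3: pivot=0 at index 2 -> [-2, -1, 0, 5, 14, 22]


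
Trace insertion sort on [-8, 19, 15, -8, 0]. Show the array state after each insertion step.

First element -8 is already 'sorted'
Insert 19: shifted 0 elements -> [-8, 19, 15, -8, 0]
Insert 15: shifted 1 elements -> [-8, 15, 19, -8, 0]
Insert -8: shifted 2 elements -> [-8, -8, 15, 19, 0]
Insert 0: shifted 2 elements -> [-8, -8, 0, 15, 19]


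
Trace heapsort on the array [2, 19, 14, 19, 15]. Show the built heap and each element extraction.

Build heap: [19, 19, 14, 2, 15]
Extract 19: [19, 15, 14, 2, 19]
Extract 19: [15, 2, 14, 19, 19]
Extract 15: [14, 2, 15, 19, 19]
Extract 14: [2, 14, 15, 19, 19]


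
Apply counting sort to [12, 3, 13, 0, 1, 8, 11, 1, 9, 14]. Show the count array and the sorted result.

Count array: [1, 2, 0, 1, 0, 0, 0, 0, 1, 1, 0, 1, 1, 1, 1]
(count[i] = number of elements equal to i)
Cumulative count: [1, 3, 3, 4, 4, 4, 4, 4, 5, 6, 6, 7, 8, 9, 10]
Sorted: [0, 1, 1, 3, 8, 9, 11, 12, 13, 14]


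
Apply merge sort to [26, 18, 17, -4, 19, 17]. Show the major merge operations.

Divide and conquer:
  Merge [18] + [17] -> [17, 18]
  Merge [26] + [17, 18] -> [17, 18, 26]
  Merge [19] + [17] -> [17, 19]
  Merge [-4] + [17, 19] -> [-4, 17, 19]
  Merge [17, 18, 26] + [-4, 17, 19] -> [-4, 17, 17, 18, 19, 26]


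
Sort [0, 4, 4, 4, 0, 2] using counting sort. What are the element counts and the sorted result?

Count array: [2, 0, 1, 0, 3]
(count[i] = number of elements equal to i)
Cumulative count: [2, 2, 3, 3, 6]
Sorted: [0, 0, 2, 4, 4, 4]


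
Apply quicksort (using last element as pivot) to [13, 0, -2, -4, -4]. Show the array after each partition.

Partition 1: pivot=-4 at index 1 -> [-4, -4, -2, 13, 0]
Partition 2: pivot=0 at index 3 -> [-4, -4, -2, 0, 13]


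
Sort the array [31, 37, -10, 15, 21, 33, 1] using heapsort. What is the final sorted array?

Build heap: [37, 31, 33, 15, 21, -10, 1]
Extract 37: [33, 31, 1, 15, 21, -10, 37]
Extract 33: [31, 21, 1, 15, -10, 33, 37]
Extract 31: [21, 15, 1, -10, 31, 33, 37]
Extract 21: [15, -10, 1, 21, 31, 33, 37]
Extract 15: [1, -10, 15, 21, 31, 33, 37]
Extract 1: [-10, 1, 15, 21, 31, 33, 37]


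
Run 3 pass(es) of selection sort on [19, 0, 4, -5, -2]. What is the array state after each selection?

Pass 1: Select minimum -5 at index 3, swap -> [-5, 0, 4, 19, -2]
Pass 2: Select minimum -2 at index 4, swap -> [-5, -2, 4, 19, 0]
Pass 3: Select minimum 0 at index 4, swap -> [-5, -2, 0, 19, 4]


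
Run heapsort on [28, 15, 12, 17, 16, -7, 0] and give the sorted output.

Build heap: [28, 17, 12, 15, 16, -7, 0]
Extract 28: [17, 16, 12, 15, 0, -7, 28]
Extract 17: [16, 15, 12, -7, 0, 17, 28]
Extract 16: [15, 0, 12, -7, 16, 17, 28]
Extract 15: [12, 0, -7, 15, 16, 17, 28]
Extract 12: [0, -7, 12, 15, 16, 17, 28]
Extract 0: [-7, 0, 12, 15, 16, 17, 28]


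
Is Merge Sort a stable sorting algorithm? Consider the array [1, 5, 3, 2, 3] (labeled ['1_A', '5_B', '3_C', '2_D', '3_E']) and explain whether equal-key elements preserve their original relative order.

Trace Merge Sort on the labeled array (the key is the number; the letter only tracks identity):
  Merge [1_A] + [5_B] -> [1_A, 5_B]
  Merge [2_D] + [3_E] -> [2_D, 3_E]
  Merge [3_C] + [2_D, 3_E] -> [2_D, 3_C, 3_E]
  Merge [1_A, 5_B] + [2_D, 3_C, 3_E] -> [1_A, 2_D, 3_C, 3_E, 5_B]
Final order: [1_A, 2_D, 3_C, 3_E, 5_B]
Equal keys:
  value 3: originally 3_C, 3_E; after sorting 3_C, 3_E -> order preserved
All equal keys kept their original relative order. Merge Sort is stable: when the heads of the two halves are equal the merge takes from the left half first.
Answer: Stable


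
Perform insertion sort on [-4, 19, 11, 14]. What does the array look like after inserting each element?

First element -4 is already 'sorted'
Insert 19: shifted 0 elements -> [-4, 19, 11, 14]
Insert 11: shifted 1 elements -> [-4, 11, 19, 14]
Insert 14: shifted 1 elements -> [-4, 11, 14, 19]


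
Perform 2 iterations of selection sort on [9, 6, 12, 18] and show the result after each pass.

Pass 1: Select minimum 6 at index 1, swap -> [6, 9, 12, 18]
Pass 2: Select minimum 9 at index 1, swap -> [6, 9, 12, 18]


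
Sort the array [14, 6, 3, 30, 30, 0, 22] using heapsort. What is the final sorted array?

Build heap: [30, 30, 22, 6, 14, 0, 3]
Extract 30: [30, 14, 22, 6, 3, 0, 30]
Extract 30: [22, 14, 0, 6, 3, 30, 30]
Extract 22: [14, 6, 0, 3, 22, 30, 30]
Extract 14: [6, 3, 0, 14, 22, 30, 30]
Extract 6: [3, 0, 6, 14, 22, 30, 30]
Extract 3: [0, 3, 6, 14, 22, 30, 30]


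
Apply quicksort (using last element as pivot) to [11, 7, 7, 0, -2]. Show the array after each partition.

Partition 1: pivot=-2 at index 0 -> [-2, 7, 7, 0, 11]
Partition 2: pivot=11 at index 4 -> [-2, 7, 7, 0, 11]
Partition 3: pivot=0 at index 1 -> [-2, 0, 7, 7, 11]
Partition 4: pivot=7 at index 3 -> [-2, 0, 7, 7, 11]


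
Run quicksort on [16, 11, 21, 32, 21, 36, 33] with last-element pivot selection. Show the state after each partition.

Partition 1: pivot=33 at index 5 -> [16, 11, 21, 32, 21, 33, 36]
Partition 2: pivot=21 at index 3 -> [16, 11, 21, 21, 32, 33, 36]
Partition 3: pivot=21 at index 2 -> [16, 11, 21, 21, 32, 33, 36]
Partition 4: pivot=11 at index 0 -> [11, 16, 21, 21, 32, 33, 36]


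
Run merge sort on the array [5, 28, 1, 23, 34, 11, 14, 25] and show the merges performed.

Divide and conquer:
  Merge [5] + [28] -> [5, 28]
  Merge [1] + [23] -> [1, 23]
  Merge [5, 28] + [1, 23] -> [1, 5, 23, 28]
  Merge [34] + [11] -> [11, 34]
  Merge [14] + [25] -> [14, 25]
  Merge [11, 34] + [14, 25] -> [11, 14, 25, 34]
  Merge [1, 5, 23, 28] + [11, 14, 25, 34] -> [1, 5, 11, 14, 23, 25, 28, 34]


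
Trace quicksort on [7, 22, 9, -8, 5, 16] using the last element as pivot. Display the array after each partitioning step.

Partition 1: pivot=16 at index 4 -> [7, 9, -8, 5, 16, 22]
Partition 2: pivot=5 at index 1 -> [-8, 5, 7, 9, 16, 22]
Partition 3: pivot=9 at index 3 -> [-8, 5, 7, 9, 16, 22]


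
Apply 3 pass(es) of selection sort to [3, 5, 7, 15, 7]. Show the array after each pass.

Pass 1: Select minimum 3 at index 0, swap -> [3, 5, 7, 15, 7]
Pass 2: Select minimum 5 at index 1, swap -> [3, 5, 7, 15, 7]
Pass 3: Select minimum 7 at index 2, swap -> [3, 5, 7, 15, 7]


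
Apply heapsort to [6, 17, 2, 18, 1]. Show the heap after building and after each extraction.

Build heap: [18, 17, 2, 6, 1]
Extract 18: [17, 6, 2, 1, 18]
Extract 17: [6, 1, 2, 17, 18]
Extract 6: [2, 1, 6, 17, 18]
Extract 2: [1, 2, 6, 17, 18]


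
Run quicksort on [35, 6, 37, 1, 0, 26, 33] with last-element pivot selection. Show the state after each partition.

Partition 1: pivot=33 at index 4 -> [6, 1, 0, 26, 33, 35, 37]
Partition 2: pivot=26 at index 3 -> [6, 1, 0, 26, 33, 35, 37]
Partition 3: pivot=0 at index 0 -> [0, 1, 6, 26, 33, 35, 37]
Partition 4: pivot=6 at index 2 -> [0, 1, 6, 26, 33, 35, 37]
Partition 5: pivot=37 at index 6 -> [0, 1, 6, 26, 33, 35, 37]


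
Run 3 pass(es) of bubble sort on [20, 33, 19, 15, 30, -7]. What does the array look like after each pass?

After pass 1: [20, 19, 15, 30, -7, 33] (4 swaps)
After pass 2: [19, 15, 20, -7, 30, 33] (3 swaps)
After pass 3: [15, 19, -7, 20, 30, 33] (2 swaps)
Total swaps: 9


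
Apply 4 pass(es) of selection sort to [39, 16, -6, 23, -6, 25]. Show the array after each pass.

Pass 1: Select minimum -6 at index 2, swap -> [-6, 16, 39, 23, -6, 25]
Pass 2: Select minimum -6 at index 4, swap -> [-6, -6, 39, 23, 16, 25]
Pass 3: Select minimum 16 at index 4, swap -> [-6, -6, 16, 23, 39, 25]
Pass 4: Select minimum 23 at index 3, swap -> [-6, -6, 16, 23, 39, 25]


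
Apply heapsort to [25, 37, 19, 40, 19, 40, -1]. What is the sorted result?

Build heap: [40, 37, 40, 25, 19, 19, -1]
Extract 40: [40, 37, 19, 25, 19, -1, 40]
Extract 40: [37, 25, 19, -1, 19, 40, 40]
Extract 37: [25, 19, 19, -1, 37, 40, 40]
Extract 25: [19, -1, 19, 25, 37, 40, 40]
Extract 19: [19, -1, 19, 25, 37, 40, 40]
Extract 19: [-1, 19, 19, 25, 37, 40, 40]


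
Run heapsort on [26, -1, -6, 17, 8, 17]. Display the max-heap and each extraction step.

Build heap: [26, 17, 17, -1, 8, -6]
Extract 26: [17, 8, 17, -1, -6, 26]
Extract 17: [17, 8, -6, -1, 17, 26]
Extract 17: [8, -1, -6, 17, 17, 26]
Extract 8: [-1, -6, 8, 17, 17, 26]
Extract -1: [-6, -1, 8, 17, 17, 26]


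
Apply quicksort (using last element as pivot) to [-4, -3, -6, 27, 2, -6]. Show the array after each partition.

Partition 1: pivot=-6 at index 1 -> [-6, -6, -4, 27, 2, -3]
Partition 2: pivot=-3 at index 3 -> [-6, -6, -4, -3, 2, 27]
Partition 3: pivot=27 at index 5 -> [-6, -6, -4, -3, 2, 27]


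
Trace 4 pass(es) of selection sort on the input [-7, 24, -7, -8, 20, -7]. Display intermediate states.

Pass 1: Select minimum -8 at index 3, swap -> [-8, 24, -7, -7, 20, -7]
Pass 2: Select minimum -7 at index 2, swap -> [-8, -7, 24, -7, 20, -7]
Pass 3: Select minimum -7 at index 3, swap -> [-8, -7, -7, 24, 20, -7]
Pass 4: Select minimum -7 at index 5, swap -> [-8, -7, -7, -7, 20, 24]


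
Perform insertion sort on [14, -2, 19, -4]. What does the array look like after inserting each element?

First element 14 is already 'sorted'
Insert -2: shifted 1 elements -> [-2, 14, 19, -4]
Insert 19: shifted 0 elements -> [-2, 14, 19, -4]
Insert -4: shifted 3 elements -> [-4, -2, 14, 19]


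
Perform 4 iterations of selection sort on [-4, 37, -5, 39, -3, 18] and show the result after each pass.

Pass 1: Select minimum -5 at index 2, swap -> [-5, 37, -4, 39, -3, 18]
Pass 2: Select minimum -4 at index 2, swap -> [-5, -4, 37, 39, -3, 18]
Pass 3: Select minimum -3 at index 4, swap -> [-5, -4, -3, 39, 37, 18]
Pass 4: Select minimum 18 at index 5, swap -> [-5, -4, -3, 18, 37, 39]


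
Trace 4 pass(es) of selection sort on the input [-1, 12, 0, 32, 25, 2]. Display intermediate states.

Pass 1: Select minimum -1 at index 0, swap -> [-1, 12, 0, 32, 25, 2]
Pass 2: Select minimum 0 at index 2, swap -> [-1, 0, 12, 32, 25, 2]
Pass 3: Select minimum 2 at index 5, swap -> [-1, 0, 2, 32, 25, 12]
Pass 4: Select minimum 12 at index 5, swap -> [-1, 0, 2, 12, 25, 32]


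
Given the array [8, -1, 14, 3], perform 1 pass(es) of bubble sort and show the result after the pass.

After pass 1: [-1, 8, 3, 14] (2 swaps)
Total swaps: 2


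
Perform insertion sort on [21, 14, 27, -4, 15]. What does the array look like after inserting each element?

First element 21 is already 'sorted'
Insert 14: shifted 1 elements -> [14, 21, 27, -4, 15]
Insert 27: shifted 0 elements -> [14, 21, 27, -4, 15]
Insert -4: shifted 3 elements -> [-4, 14, 21, 27, 15]
Insert 15: shifted 2 elements -> [-4, 14, 15, 21, 27]


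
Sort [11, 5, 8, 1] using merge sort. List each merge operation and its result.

Divide and conquer:
  Merge [11] + [5] -> [5, 11]
  Merge [8] + [1] -> [1, 8]
  Merge [5, 11] + [1, 8] -> [1, 5, 8, 11]


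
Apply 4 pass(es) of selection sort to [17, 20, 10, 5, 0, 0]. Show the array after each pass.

Pass 1: Select minimum 0 at index 4, swap -> [0, 20, 10, 5, 17, 0]
Pass 2: Select minimum 0 at index 5, swap -> [0, 0, 10, 5, 17, 20]
Pass 3: Select minimum 5 at index 3, swap -> [0, 0, 5, 10, 17, 20]
Pass 4: Select minimum 10 at index 3, swap -> [0, 0, 5, 10, 17, 20]


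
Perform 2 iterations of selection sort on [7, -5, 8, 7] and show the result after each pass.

Pass 1: Select minimum -5 at index 1, swap -> [-5, 7, 8, 7]
Pass 2: Select minimum 7 at index 1, swap -> [-5, 7, 8, 7]


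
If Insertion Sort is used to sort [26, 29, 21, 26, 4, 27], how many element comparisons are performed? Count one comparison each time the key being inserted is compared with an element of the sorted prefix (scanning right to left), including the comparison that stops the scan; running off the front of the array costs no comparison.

Insert 29: 26 <= 29 (stop) = 1 comparison(s) -> [26, 29, 21, 26, 4, 27]
Insert 21: 29 > 21 (shift), 26 > 21 (shift), reached front = 2 comparison(s) -> [21, 26, 29, 26, 4, 27]
Insert 26: 29 > 26 (shift), 26 <= 26 (stop) = 2 comparison(s) -> [21, 26, 26, 29, 4, 27]
Insert 4: 29 > 4 (shift), 26 > 4 (shift), 26 > 4 (shift), 21 > 4 (shift), reached front = 4 comparison(s) -> [4, 21, 26, 26, 29, 27]
Insert 27: 29 > 27 (shift), 26 <= 27 (stop) = 2 comparison(s) -> [4, 21, 26, 26, 27, 29]
Total comparisons: 1 + 2 + 2 + 4 + 2 = 11


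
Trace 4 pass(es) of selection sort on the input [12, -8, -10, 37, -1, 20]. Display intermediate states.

Pass 1: Select minimum -10 at index 2, swap -> [-10, -8, 12, 37, -1, 20]
Pass 2: Select minimum -8 at index 1, swap -> [-10, -8, 12, 37, -1, 20]
Pass 3: Select minimum -1 at index 4, swap -> [-10, -8, -1, 37, 12, 20]
Pass 4: Select minimum 12 at index 4, swap -> [-10, -8, -1, 12, 37, 20]


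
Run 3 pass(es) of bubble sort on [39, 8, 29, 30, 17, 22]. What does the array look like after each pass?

After pass 1: [8, 29, 30, 17, 22, 39] (5 swaps)
After pass 2: [8, 29, 17, 22, 30, 39] (2 swaps)
After pass 3: [8, 17, 22, 29, 30, 39] (2 swaps)
Total swaps: 9


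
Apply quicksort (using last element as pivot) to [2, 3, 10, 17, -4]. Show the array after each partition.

Partition 1: pivot=-4 at index 0 -> [-4, 3, 10, 17, 2]
Partition 2: pivot=2 at index 1 -> [-4, 2, 10, 17, 3]
Partition 3: pivot=3 at index 2 -> [-4, 2, 3, 17, 10]
Partition 4: pivot=10 at index 3 -> [-4, 2, 3, 10, 17]


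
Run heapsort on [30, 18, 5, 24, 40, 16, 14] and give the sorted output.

Build heap: [40, 30, 16, 24, 18, 5, 14]
Extract 40: [30, 24, 16, 14, 18, 5, 40]
Extract 30: [24, 18, 16, 14, 5, 30, 40]
Extract 24: [18, 14, 16, 5, 24, 30, 40]
Extract 18: [16, 14, 5, 18, 24, 30, 40]
Extract 16: [14, 5, 16, 18, 24, 30, 40]
Extract 14: [5, 14, 16, 18, 24, 30, 40]


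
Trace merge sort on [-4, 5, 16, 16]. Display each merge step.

Divide and conquer:
  Merge [-4] + [5] -> [-4, 5]
  Merge [16] + [16] -> [16, 16]
  Merge [-4, 5] + [16, 16] -> [-4, 5, 16, 16]


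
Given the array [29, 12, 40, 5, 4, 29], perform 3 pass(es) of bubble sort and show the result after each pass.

After pass 1: [12, 29, 5, 4, 29, 40] (4 swaps)
After pass 2: [12, 5, 4, 29, 29, 40] (2 swaps)
After pass 3: [5, 4, 12, 29, 29, 40] (2 swaps)
Total swaps: 8


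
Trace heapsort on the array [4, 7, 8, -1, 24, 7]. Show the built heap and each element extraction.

Build heap: [24, 7, 8, -1, 4, 7]
Extract 24: [8, 7, 7, -1, 4, 24]
Extract 8: [7, 4, 7, -1, 8, 24]
Extract 7: [7, 4, -1, 7, 8, 24]
Extract 7: [4, -1, 7, 7, 8, 24]
Extract 4: [-1, 4, 7, 7, 8, 24]


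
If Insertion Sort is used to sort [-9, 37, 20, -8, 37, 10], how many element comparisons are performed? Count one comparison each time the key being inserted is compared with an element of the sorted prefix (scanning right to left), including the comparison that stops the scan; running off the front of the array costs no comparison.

Insert 37: -9 <= 37 (stop) = 1 comparison(s) -> [-9, 37, 20, -8, 37, 10]
Insert 20: 37 > 20 (shift), -9 <= 20 (stop) = 2 comparison(s) -> [-9, 20, 37, -8, 37, 10]
Insert -8: 37 > -8 (shift), 20 > -8 (shift), -9 <= -8 (stop) = 3 comparison(s) -> [-9, -8, 20, 37, 37, 10]
Insert 37: 37 <= 37 (stop) = 1 comparison(s) -> [-9, -8, 20, 37, 37, 10]
Insert 10: 37 > 10 (shift), 37 > 10 (shift), 20 > 10 (shift), -8 <= 10 (stop) = 4 comparison(s) -> [-9, -8, 10, 20, 37, 37]
Total comparisons: 1 + 2 + 3 + 1 + 4 = 11


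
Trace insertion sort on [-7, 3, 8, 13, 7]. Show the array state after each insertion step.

First element -7 is already 'sorted'
Insert 3: shifted 0 elements -> [-7, 3, 8, 13, 7]
Insert 8: shifted 0 elements -> [-7, 3, 8, 13, 7]
Insert 13: shifted 0 elements -> [-7, 3, 8, 13, 7]
Insert 7: shifted 2 elements -> [-7, 3, 7, 8, 13]


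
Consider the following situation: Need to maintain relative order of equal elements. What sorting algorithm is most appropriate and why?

Best choice: Merge sort or Insertion sort
Reason: Both are stable; quicksort and heapsort are not stable


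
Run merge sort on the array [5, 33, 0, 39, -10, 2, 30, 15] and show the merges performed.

Divide and conquer:
  Merge [5] + [33] -> [5, 33]
  Merge [0] + [39] -> [0, 39]
  Merge [5, 33] + [0, 39] -> [0, 5, 33, 39]
  Merge [-10] + [2] -> [-10, 2]
  Merge [30] + [15] -> [15, 30]
  Merge [-10, 2] + [15, 30] -> [-10, 2, 15, 30]
  Merge [0, 5, 33, 39] + [-10, 2, 15, 30] -> [-10, 0, 2, 5, 15, 30, 33, 39]


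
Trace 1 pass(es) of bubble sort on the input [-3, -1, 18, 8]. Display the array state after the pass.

After pass 1: [-3, -1, 8, 18] (1 swaps)
Total swaps: 1


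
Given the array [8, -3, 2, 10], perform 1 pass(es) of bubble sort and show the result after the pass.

After pass 1: [-3, 2, 8, 10] (2 swaps)
Total swaps: 2


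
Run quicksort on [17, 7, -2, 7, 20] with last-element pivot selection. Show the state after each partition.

Partition 1: pivot=20 at index 4 -> [17, 7, -2, 7, 20]
Partition 2: pivot=7 at index 2 -> [7, -2, 7, 17, 20]
Partition 3: pivot=-2 at index 0 -> [-2, 7, 7, 17, 20]


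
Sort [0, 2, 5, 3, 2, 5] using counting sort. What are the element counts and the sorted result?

Count array: [1, 0, 2, 1, 0, 2]
(count[i] = number of elements equal to i)
Cumulative count: [1, 1, 3, 4, 4, 6]
Sorted: [0, 2, 2, 3, 5, 5]


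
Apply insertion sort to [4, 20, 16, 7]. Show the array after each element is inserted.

First element 4 is already 'sorted'
Insert 20: shifted 0 elements -> [4, 20, 16, 7]
Insert 16: shifted 1 elements -> [4, 16, 20, 7]
Insert 7: shifted 2 elements -> [4, 7, 16, 20]


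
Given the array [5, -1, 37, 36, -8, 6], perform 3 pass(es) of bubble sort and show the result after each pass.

After pass 1: [-1, 5, 36, -8, 6, 37] (4 swaps)
After pass 2: [-1, 5, -8, 6, 36, 37] (2 swaps)
After pass 3: [-1, -8, 5, 6, 36, 37] (1 swaps)
Total swaps: 7


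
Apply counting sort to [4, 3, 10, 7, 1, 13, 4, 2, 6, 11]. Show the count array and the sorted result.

Count array: [0, 1, 1, 1, 2, 0, 1, 1, 0, 0, 1, 1, 0, 1]
(count[i] = number of elements equal to i)
Cumulative count: [0, 1, 2, 3, 5, 5, 6, 7, 7, 7, 8, 9, 9, 10]
Sorted: [1, 2, 3, 4, 4, 6, 7, 10, 11, 13]


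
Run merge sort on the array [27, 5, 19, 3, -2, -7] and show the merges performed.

Divide and conquer:
  Merge [5] + [19] -> [5, 19]
  Merge [27] + [5, 19] -> [5, 19, 27]
  Merge [-2] + [-7] -> [-7, -2]
  Merge [3] + [-7, -2] -> [-7, -2, 3]
  Merge [5, 19, 27] + [-7, -2, 3] -> [-7, -2, 3, 5, 19, 27]


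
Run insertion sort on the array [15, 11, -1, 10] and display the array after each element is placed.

First element 15 is already 'sorted'
Insert 11: shifted 1 elements -> [11, 15, -1, 10]
Insert -1: shifted 2 elements -> [-1, 11, 15, 10]
Insert 10: shifted 2 elements -> [-1, 10, 11, 15]


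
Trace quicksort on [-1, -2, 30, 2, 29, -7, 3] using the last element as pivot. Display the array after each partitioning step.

Partition 1: pivot=3 at index 4 -> [-1, -2, 2, -7, 3, 30, 29]
Partition 2: pivot=-7 at index 0 -> [-7, -2, 2, -1, 3, 30, 29]
Partition 3: pivot=-1 at index 2 -> [-7, -2, -1, 2, 3, 30, 29]
Partition 4: pivot=29 at index 5 -> [-7, -2, -1, 2, 3, 29, 30]


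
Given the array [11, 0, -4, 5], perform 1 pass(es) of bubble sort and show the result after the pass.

After pass 1: [0, -4, 5, 11] (3 swaps)
Total swaps: 3


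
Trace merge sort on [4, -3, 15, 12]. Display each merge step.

Divide and conquer:
  Merge [4] + [-3] -> [-3, 4]
  Merge [15] + [12] -> [12, 15]
  Merge [-3, 4] + [12, 15] -> [-3, 4, 12, 15]


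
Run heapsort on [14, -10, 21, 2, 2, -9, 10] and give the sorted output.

Build heap: [21, 2, 14, -10, 2, -9, 10]
Extract 21: [14, 2, 10, -10, 2, -9, 21]
Extract 14: [10, 2, -9, -10, 2, 14, 21]
Extract 10: [2, 2, -9, -10, 10, 14, 21]
Extract 2: [2, -10, -9, 2, 10, 14, 21]
Extract 2: [-9, -10, 2, 2, 10, 14, 21]
Extract -9: [-10, -9, 2, 2, 10, 14, 21]


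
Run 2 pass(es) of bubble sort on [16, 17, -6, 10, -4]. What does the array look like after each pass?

After pass 1: [16, -6, 10, -4, 17] (3 swaps)
After pass 2: [-6, 10, -4, 16, 17] (3 swaps)
Total swaps: 6


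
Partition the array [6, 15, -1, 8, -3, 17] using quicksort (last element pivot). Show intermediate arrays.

Partition 1: pivot=17 at index 5 -> [6, 15, -1, 8, -3, 17]
Partition 2: pivot=-3 at index 0 -> [-3, 15, -1, 8, 6, 17]
Partition 3: pivot=6 at index 2 -> [-3, -1, 6, 8, 15, 17]
Partition 4: pivot=15 at index 4 -> [-3, -1, 6, 8, 15, 17]


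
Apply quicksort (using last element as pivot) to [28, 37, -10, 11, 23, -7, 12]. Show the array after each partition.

Partition 1: pivot=12 at index 3 -> [-10, 11, -7, 12, 23, 28, 37]
Partition 2: pivot=-7 at index 1 -> [-10, -7, 11, 12, 23, 28, 37]
Partition 3: pivot=37 at index 6 -> [-10, -7, 11, 12, 23, 28, 37]
Partition 4: pivot=28 at index 5 -> [-10, -7, 11, 12, 23, 28, 37]


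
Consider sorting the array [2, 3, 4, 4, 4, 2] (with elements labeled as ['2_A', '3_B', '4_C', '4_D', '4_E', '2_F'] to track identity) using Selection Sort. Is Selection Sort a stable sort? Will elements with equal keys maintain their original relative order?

Trace Selection Sort on the labeled array (the key is the number; the letter only tracks identity):
  Pass 1: minimum 2_A is already at index 0; no swap -> [2_A, 3_B, 4_C, 4_D, 4_E, 2_F]
  Pass 2: minimum of unsorted part is 2_F at index 5; swap it with 3_B at index 1 -> [2_A, 2_F, 4_C, 4_D, 4_E, 3_B]
  Pass 3: minimum of unsorted part is 3_B at index 5; swap it with 4_C at index 2 -> [2_A, 2_F, 3_B, 4_D, 4_E, 4_C]
  Pass 4: minimum 4_D is already at index 3; no swap -> [2_A, 2_F, 3_B, 4_D, 4_E, 4_C]
  Pass 5: minimum 4_E is already at index 4; no swap -> [2_A, 2_F, 3_B, 4_D, 4_E, 4_C]
Final order: [2_A, 2_F, 3_B, 4_D, 4_E, 4_C]
Equal keys:
  value 2: originally 2_A, 2_F; after sorting 2_A, 2_F -> order preserved
  value 4: originally 4_C, 4_D, 4_E; after sorting 4_D, 4_E, 4_C -> order changed
Equal keys were reordered, so Selection Sort is not stable: the long-range swap that moves the minimum into place can carry an element past an equal key. (One such input is enough; an unstable sort may happen to preserve order on other inputs, but it gives no guarantee.)
Answer: Not stable


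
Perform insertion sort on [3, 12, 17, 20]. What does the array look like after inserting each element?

First element 3 is already 'sorted'
Insert 12: shifted 0 elements -> [3, 12, 17, 20]
Insert 17: shifted 0 elements -> [3, 12, 17, 20]
Insert 20: shifted 0 elements -> [3, 12, 17, 20]


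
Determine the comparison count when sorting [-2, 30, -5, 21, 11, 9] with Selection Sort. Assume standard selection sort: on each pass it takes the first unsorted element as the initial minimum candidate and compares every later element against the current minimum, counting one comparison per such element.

Pass 1: scan indices 1..5 for the minimum = 5 comparison(s); min is -5, place at index 0 -> [-5, 30, -2, 21, 11, 9]
Pass 2: scan indices 2..5 for the minimum = 4 comparison(s); min is -2, place at index 1 -> [-5, -2, 30, 21, 11, 9]
Pass 3: scan indices 3..5 for the minimum = 3 comparison(s); min is 9, place at index 2 -> [-5, -2, 9, 21, 11, 30]
Pass 4: scan indices 4..5 for the minimum = 2 comparison(s); min is 11, place at index 3 -> [-5, -2, 9, 11, 21, 30]
Pass 5: scan indices 5..5 for the minimum = 1 comparison(s); min is 21, place at index 4 -> [-5, -2, 9, 11, 21, 30]
Selection sort always scans the whole unsorted suffix, so the count is (n-1) + (n-2) + ... + 1 = n(n-1)/2 = 6*5/2 = 15 regardless of the input order.
Total comparisons: 5 + 4 + 3 + 2 + 1 = 15


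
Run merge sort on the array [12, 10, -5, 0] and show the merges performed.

Divide and conquer:
  Merge [12] + [10] -> [10, 12]
  Merge [-5] + [0] -> [-5, 0]
  Merge [10, 12] + [-5, 0] -> [-5, 0, 10, 12]


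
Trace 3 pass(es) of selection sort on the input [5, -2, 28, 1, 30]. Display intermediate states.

Pass 1: Select minimum -2 at index 1, swap -> [-2, 5, 28, 1, 30]
Pass 2: Select minimum 1 at index 3, swap -> [-2, 1, 28, 5, 30]
Pass 3: Select minimum 5 at index 3, swap -> [-2, 1, 5, 28, 30]


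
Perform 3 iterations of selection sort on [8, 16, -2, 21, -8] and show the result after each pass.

Pass 1: Select minimum -8 at index 4, swap -> [-8, 16, -2, 21, 8]
Pass 2: Select minimum -2 at index 2, swap -> [-8, -2, 16, 21, 8]
Pass 3: Select minimum 8 at index 4, swap -> [-8, -2, 8, 21, 16]


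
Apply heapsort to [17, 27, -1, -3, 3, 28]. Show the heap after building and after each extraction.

Build heap: [28, 27, 17, -3, 3, -1]
Extract 28: [27, 3, 17, -3, -1, 28]
Extract 27: [17, 3, -1, -3, 27, 28]
Extract 17: [3, -3, -1, 17, 27, 28]
Extract 3: [-1, -3, 3, 17, 27, 28]
Extract -1: [-3, -1, 3, 17, 27, 28]


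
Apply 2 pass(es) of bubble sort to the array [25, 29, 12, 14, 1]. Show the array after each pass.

After pass 1: [25, 12, 14, 1, 29] (3 swaps)
After pass 2: [12, 14, 1, 25, 29] (3 swaps)
Total swaps: 6


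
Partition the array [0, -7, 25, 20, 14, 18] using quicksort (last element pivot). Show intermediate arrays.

Partition 1: pivot=18 at index 3 -> [0, -7, 14, 18, 25, 20]
Partition 2: pivot=14 at index 2 -> [0, -7, 14, 18, 25, 20]
Partition 3: pivot=-7 at index 0 -> [-7, 0, 14, 18, 25, 20]
Partition 4: pivot=20 at index 4 -> [-7, 0, 14, 18, 20, 25]


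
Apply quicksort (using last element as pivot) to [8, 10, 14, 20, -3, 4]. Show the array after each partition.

Partition 1: pivot=4 at index 1 -> [-3, 4, 14, 20, 8, 10]
Partition 2: pivot=10 at index 3 -> [-3, 4, 8, 10, 14, 20]
Partition 3: pivot=20 at index 5 -> [-3, 4, 8, 10, 14, 20]


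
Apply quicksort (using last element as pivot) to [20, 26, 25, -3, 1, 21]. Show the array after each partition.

Partition 1: pivot=21 at index 3 -> [20, -3, 1, 21, 25, 26]
Partition 2: pivot=1 at index 1 -> [-3, 1, 20, 21, 25, 26]
Partition 3: pivot=26 at index 5 -> [-3, 1, 20, 21, 25, 26]


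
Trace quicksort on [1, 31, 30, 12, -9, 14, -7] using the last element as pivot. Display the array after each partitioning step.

Partition 1: pivot=-7 at index 1 -> [-9, -7, 30, 12, 1, 14, 31]
Partition 2: pivot=31 at index 6 -> [-9, -7, 30, 12, 1, 14, 31]
Partition 3: pivot=14 at index 4 -> [-9, -7, 12, 1, 14, 30, 31]
Partition 4: pivot=1 at index 2 -> [-9, -7, 1, 12, 14, 30, 31]


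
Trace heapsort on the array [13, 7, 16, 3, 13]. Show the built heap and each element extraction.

Build heap: [16, 13, 13, 3, 7]
Extract 16: [13, 7, 13, 3, 16]
Extract 13: [13, 7, 3, 13, 16]
Extract 13: [7, 3, 13, 13, 16]
Extract 7: [3, 7, 13, 13, 16]


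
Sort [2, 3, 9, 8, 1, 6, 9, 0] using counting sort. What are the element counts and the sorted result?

Count array: [1, 1, 1, 1, 0, 0, 1, 0, 1, 2]
(count[i] = number of elements equal to i)
Cumulative count: [1, 2, 3, 4, 4, 4, 5, 5, 6, 8]
Sorted: [0, 1, 2, 3, 6, 8, 9, 9]


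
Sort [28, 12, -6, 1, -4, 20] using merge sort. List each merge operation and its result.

Divide and conquer:
  Merge [12] + [-6] -> [-6, 12]
  Merge [28] + [-6, 12] -> [-6, 12, 28]
  Merge [-4] + [20] -> [-4, 20]
  Merge [1] + [-4, 20] -> [-4, 1, 20]
  Merge [-6, 12, 28] + [-4, 1, 20] -> [-6, -4, 1, 12, 20, 28]


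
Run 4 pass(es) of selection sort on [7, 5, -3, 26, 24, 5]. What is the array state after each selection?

Pass 1: Select minimum -3 at index 2, swap -> [-3, 5, 7, 26, 24, 5]
Pass 2: Select minimum 5 at index 1, swap -> [-3, 5, 7, 26, 24, 5]
Pass 3: Select minimum 5 at index 5, swap -> [-3, 5, 5, 26, 24, 7]
Pass 4: Select minimum 7 at index 5, swap -> [-3, 5, 5, 7, 24, 26]


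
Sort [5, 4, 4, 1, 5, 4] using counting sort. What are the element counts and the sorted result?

Count array: [0, 1, 0, 0, 3, 2]
(count[i] = number of elements equal to i)
Cumulative count: [0, 1, 1, 1, 4, 6]
Sorted: [1, 4, 4, 4, 5, 5]


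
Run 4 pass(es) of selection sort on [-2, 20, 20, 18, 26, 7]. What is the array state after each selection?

Pass 1: Select minimum -2 at index 0, swap -> [-2, 20, 20, 18, 26, 7]
Pass 2: Select minimum 7 at index 5, swap -> [-2, 7, 20, 18, 26, 20]
Pass 3: Select minimum 18 at index 3, swap -> [-2, 7, 18, 20, 26, 20]
Pass 4: Select minimum 20 at index 3, swap -> [-2, 7, 18, 20, 26, 20]


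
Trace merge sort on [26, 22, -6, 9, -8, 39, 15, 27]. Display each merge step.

Divide and conquer:
  Merge [26] + [22] -> [22, 26]
  Merge [-6] + [9] -> [-6, 9]
  Merge [22, 26] + [-6, 9] -> [-6, 9, 22, 26]
  Merge [-8] + [39] -> [-8, 39]
  Merge [15] + [27] -> [15, 27]
  Merge [-8, 39] + [15, 27] -> [-8, 15, 27, 39]
  Merge [-6, 9, 22, 26] + [-8, 15, 27, 39] -> [-8, -6, 9, 15, 22, 26, 27, 39]


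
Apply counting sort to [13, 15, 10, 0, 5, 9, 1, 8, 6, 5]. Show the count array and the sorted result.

Count array: [1, 1, 0, 0, 0, 2, 1, 0, 1, 1, 1, 0, 0, 1, 0, 1]
(count[i] = number of elements equal to i)
Cumulative count: [1, 2, 2, 2, 2, 4, 5, 5, 6, 7, 8, 8, 8, 9, 9, 10]
Sorted: [0, 1, 5, 5, 6, 8, 9, 10, 13, 15]


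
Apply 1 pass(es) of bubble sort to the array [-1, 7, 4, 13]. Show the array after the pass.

After pass 1: [-1, 4, 7, 13] (1 swaps)
Total swaps: 1


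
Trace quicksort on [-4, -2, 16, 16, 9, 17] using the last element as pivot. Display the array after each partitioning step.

Partition 1: pivot=17 at index 5 -> [-4, -2, 16, 16, 9, 17]
Partition 2: pivot=9 at index 2 -> [-4, -2, 9, 16, 16, 17]
Partition 3: pivot=-2 at index 1 -> [-4, -2, 9, 16, 16, 17]
Partition 4: pivot=16 at index 4 -> [-4, -2, 9, 16, 16, 17]


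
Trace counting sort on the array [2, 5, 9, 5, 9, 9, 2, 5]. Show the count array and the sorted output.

Count array: [0, 0, 2, 0, 0, 3, 0, 0, 0, 3]
(count[i] = number of elements equal to i)
Cumulative count: [0, 0, 2, 2, 2, 5, 5, 5, 5, 8]
Sorted: [2, 2, 5, 5, 5, 9, 9, 9]


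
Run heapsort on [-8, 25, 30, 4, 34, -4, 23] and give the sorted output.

Build heap: [34, 25, 30, 4, -8, -4, 23]
Extract 34: [30, 25, 23, 4, -8, -4, 34]
Extract 30: [25, 4, 23, -4, -8, 30, 34]
Extract 25: [23, 4, -8, -4, 25, 30, 34]
Extract 23: [4, -4, -8, 23, 25, 30, 34]
Extract 4: [-4, -8, 4, 23, 25, 30, 34]
Extract -4: [-8, -4, 4, 23, 25, 30, 34]


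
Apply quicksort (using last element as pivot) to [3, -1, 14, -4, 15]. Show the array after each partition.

Partition 1: pivot=15 at index 4 -> [3, -1, 14, -4, 15]
Partition 2: pivot=-4 at index 0 -> [-4, -1, 14, 3, 15]
Partition 3: pivot=3 at index 2 -> [-4, -1, 3, 14, 15]


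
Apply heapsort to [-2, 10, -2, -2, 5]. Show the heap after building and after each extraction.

Build heap: [10, 5, -2, -2, -2]
Extract 10: [5, -2, -2, -2, 10]
Extract 5: [-2, -2, -2, 5, 10]
Extract -2: [-2, -2, -2, 5, 10]
Extract -2: [-2, -2, -2, 5, 10]


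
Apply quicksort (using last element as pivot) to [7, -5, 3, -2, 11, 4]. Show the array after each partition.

Partition 1: pivot=4 at index 3 -> [-5, 3, -2, 4, 11, 7]
Partition 2: pivot=-2 at index 1 -> [-5, -2, 3, 4, 11, 7]
Partition 3: pivot=7 at index 4 -> [-5, -2, 3, 4, 7, 11]
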